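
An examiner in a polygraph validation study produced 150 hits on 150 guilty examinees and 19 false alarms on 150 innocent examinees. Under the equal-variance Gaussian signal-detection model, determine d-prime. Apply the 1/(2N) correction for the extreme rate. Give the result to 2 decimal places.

d-prime = 3.86

The hit rate is 150/150 = 1, so apply the 1/(2N) correction: H → 1 − 1/(2·150) = 0.99667.
z(H) = z(0.99667) = 2.713
z(FA) = z(0.12667) = -1.142
d' = 2.713 − (-1.142) = 3.855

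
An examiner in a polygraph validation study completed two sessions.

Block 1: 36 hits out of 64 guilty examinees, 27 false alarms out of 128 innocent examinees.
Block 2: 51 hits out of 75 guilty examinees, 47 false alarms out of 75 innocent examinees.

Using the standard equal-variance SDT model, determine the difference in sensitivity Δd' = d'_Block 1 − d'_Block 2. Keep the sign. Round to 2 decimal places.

Δd' = 0.82

Block 1: z(0.5625) = 0.157, z(0.2109) = -0.803, d' = 0.960
Block 2: z(0.6800) = 0.468, z(0.6267) = 0.323, d' = 0.145
Δd' = d'_Block 1 − d'_Block 2 = 0.960 − 0.145 = 0.815
Block 1 has the higher sensitivity.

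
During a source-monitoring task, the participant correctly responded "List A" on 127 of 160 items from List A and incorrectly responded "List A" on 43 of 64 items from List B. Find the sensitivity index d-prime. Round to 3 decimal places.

H = 127/160 = 0.7937
FA = 43/64 = 0.6719
Φ⁻¹(H) = 0.8193
Φ⁻¹(FA) = 0.4452
d' = z(H) − z(FA) = 0.8193 − 0.4452 = 0.3741

d-prime = 0.374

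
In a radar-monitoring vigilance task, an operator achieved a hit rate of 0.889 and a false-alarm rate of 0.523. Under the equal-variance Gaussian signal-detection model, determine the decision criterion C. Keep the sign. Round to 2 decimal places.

Φ⁻¹(0.889) = 1.221, Φ⁻¹(0.523) = 0.058
c = −½·[z(H) + z(FA)] = −0.5 × (1.221 + 0.058) = -0.6395

C = -0.64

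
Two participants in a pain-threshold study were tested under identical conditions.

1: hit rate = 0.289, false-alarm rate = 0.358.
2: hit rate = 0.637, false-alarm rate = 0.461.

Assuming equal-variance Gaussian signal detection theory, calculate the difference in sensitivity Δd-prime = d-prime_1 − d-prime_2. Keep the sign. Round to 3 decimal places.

1: z(0.289) = -0.5563, z(0.358) = -0.3638, d' = -0.1925
2: z(0.637) = 0.3505, z(0.461) = -0.0979, d' = 0.4484
Δd' = d'_1 − d'_2 = -0.1925 − 0.4484 = -0.6409
2 has the higher sensitivity.

Δd-prime = -0.641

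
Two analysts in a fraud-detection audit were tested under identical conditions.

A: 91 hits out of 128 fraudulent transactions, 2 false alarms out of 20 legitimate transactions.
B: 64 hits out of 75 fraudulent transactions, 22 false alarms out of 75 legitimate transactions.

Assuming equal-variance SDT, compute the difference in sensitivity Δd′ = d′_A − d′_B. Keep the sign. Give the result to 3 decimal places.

Δd′ = 0.243

A: z(0.7109) = 0.5560, z(0.1000) = -1.2816, d' = 1.8376
B: z(0.8533) = 1.0507, z(0.2933) = -0.5438, d' = 1.5945
Δd' = d'_A − d'_B = 1.8376 − 1.5945 = 0.2431
A has the higher sensitivity.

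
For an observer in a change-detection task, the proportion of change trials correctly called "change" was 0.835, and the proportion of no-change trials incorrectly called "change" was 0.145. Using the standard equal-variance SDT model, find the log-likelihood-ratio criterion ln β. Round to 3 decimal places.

z(H) = z(0.835) = 0.9741
z(FA) = z(0.145) = -1.0581
ln β = −½·[z(H)² − z(FA)²] = −0.5 × (0.9489 − 1.1196) = 0.08535

ln β = 0.085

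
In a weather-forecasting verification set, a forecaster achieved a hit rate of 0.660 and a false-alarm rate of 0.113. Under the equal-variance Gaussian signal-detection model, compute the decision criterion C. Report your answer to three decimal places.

z(0.660) = 0.4125, z(0.113) = -1.2107
c = −½·[z(H) + z(FA)] = −0.5 × (0.4125 + (-1.2107)) = 0.3991
c > 0: the forecaster has a conservative response bias.

C = 0.399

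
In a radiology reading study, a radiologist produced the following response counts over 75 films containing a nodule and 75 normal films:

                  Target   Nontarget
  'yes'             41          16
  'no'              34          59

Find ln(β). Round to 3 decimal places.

H = 41/75 = 0.5467
FA = 16/75 = 0.2133
z(0.5467) = 0.1173, z(0.2133) = -0.7950
ln β = −½·[z(H)² − z(FA)²] = −0.5 × (0.0138 − 0.6320) = 0.3091

ln β = 0.309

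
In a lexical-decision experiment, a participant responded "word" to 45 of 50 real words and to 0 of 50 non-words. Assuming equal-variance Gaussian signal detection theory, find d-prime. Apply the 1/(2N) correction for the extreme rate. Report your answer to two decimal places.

d-prime = 3.61

The false-alarm rate is 0/50 = 0, so apply the 1/(2N) correction: FA → 1/(2·50) = 0.01000.
z(H) = z(0.90000) = 1.282
z(FA) = z(0.01000) = -2.326
d' = 1.282 − (-2.326) = 3.608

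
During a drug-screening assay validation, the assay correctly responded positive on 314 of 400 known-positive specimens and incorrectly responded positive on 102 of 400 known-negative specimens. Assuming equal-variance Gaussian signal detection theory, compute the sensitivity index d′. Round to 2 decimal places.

H = 314/400 = 0.7850
FA = 102/400 = 0.2550
z(H) = 0.789
z(FA) = -0.659
d' = z(H) − z(FA) = 0.789 − (-0.659) = 1.448

d′ = 1.45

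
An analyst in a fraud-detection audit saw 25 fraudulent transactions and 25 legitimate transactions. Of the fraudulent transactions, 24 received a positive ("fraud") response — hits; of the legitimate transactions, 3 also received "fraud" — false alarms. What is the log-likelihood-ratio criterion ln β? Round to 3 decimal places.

H = 24/25 = 0.9600
FA = 3/25 = 0.1200
z(H) = 1.7507
z(FA) = -1.1750
ln β = −½·[z(H)² − z(FA)²] = −0.5 × (3.0650 − 1.3806) = -0.8422

ln β = -0.842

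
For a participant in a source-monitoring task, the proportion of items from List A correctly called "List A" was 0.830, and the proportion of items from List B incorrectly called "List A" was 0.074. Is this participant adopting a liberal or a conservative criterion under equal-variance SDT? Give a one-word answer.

z(H) = 0.954, z(FA) = -1.447
c = −½·(z(H) + z(FA)) = 0.2465
c > 0 → conservative criterion (biased toward responding “no”).

conservative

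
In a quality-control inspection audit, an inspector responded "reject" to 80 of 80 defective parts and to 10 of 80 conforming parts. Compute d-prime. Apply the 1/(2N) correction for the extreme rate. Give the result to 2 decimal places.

The hit rate is 80/80 = 1, so apply the 1/(2N) correction: H → 1 − 1/(2·80) = 0.99375.
z(H) = z(0.99375) = 2.498
z(FA) = z(0.12500) = -1.150
d' = 2.498 − (-1.150) = 3.648

d-prime = 3.65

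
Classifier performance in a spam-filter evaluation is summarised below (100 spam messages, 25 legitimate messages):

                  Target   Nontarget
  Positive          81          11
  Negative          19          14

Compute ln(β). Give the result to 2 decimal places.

ln β = -0.37

H = 81/100 = 0.8100
FA = 11/25 = 0.4400
z(0.8100) = 0.878, z(0.4400) = -0.151
ln β = −½·[z(H)² − z(FA)²] = −0.5 × (0.771 − 0.023) = -0.374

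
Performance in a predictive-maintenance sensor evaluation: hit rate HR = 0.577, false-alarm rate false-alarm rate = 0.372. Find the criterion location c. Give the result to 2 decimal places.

Φ⁻¹(H) = Φ⁻¹(0.577) = 0.194
Φ⁻¹(FA) = Φ⁻¹(0.372) = -0.327
c = −½·[z(H) + z(FA)] = −0.5 × (0.194 + (-0.327)) = 0.0665

c = 0.07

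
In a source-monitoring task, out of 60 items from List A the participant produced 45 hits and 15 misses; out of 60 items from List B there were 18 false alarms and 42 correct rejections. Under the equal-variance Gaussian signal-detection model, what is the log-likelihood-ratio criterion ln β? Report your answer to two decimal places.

ln β = -0.09

H = 45/60 = 0.7500
FA = 18/60 = 0.3000
z(H) = z(0.7500) = 0.674
z(FA) = z(0.3000) = -0.524
ln β = −½·[z(H)² − z(FA)²] = −0.5 × (0.454 − 0.275) = -0.0895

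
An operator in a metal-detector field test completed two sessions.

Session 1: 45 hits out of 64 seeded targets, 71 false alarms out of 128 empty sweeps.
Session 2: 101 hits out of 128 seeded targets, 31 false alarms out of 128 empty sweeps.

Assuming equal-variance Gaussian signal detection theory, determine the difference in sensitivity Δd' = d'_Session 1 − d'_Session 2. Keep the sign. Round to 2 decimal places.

Session 1: z(0.7031) = 0.533, z(0.5547) = 0.138, d' = 0.395
Session 2: z(0.7891) = 0.803, z(0.2422) = -0.699, d' = 1.502
Δd' = d'_Session 1 − d'_Session 2 = 0.395 − 1.502 = -1.107
Session 2 has the higher sensitivity.

Δd' = -1.11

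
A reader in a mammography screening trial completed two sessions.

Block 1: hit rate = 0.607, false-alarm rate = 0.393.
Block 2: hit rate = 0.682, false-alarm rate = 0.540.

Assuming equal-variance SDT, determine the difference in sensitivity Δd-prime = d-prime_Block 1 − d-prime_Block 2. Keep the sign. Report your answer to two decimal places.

Block 1: z(0.607) = 0.272, z(0.393) = -0.272, d' = 0.544
Block 2: z(0.682) = 0.473, z(0.540) = 0.100, d' = 0.373
Δd' = d'_Block 1 − d'_Block 2 = 0.544 − 0.373 = 0.171
Block 1 has the higher sensitivity.

Δd-prime = 0.17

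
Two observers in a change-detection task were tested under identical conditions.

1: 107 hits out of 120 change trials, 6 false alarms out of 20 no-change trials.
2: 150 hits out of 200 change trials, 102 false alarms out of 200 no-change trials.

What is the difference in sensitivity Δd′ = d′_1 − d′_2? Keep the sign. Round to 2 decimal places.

Δd′ = 1.11

1: z(0.8917) = 1.236, z(0.3000) = -0.524, d' = 1.760
2: z(0.7500) = 0.674, z(0.5100) = 0.025, d' = 0.649
Δd' = d'_1 − d'_2 = 1.760 − 0.649 = 1.111
1 has the higher sensitivity.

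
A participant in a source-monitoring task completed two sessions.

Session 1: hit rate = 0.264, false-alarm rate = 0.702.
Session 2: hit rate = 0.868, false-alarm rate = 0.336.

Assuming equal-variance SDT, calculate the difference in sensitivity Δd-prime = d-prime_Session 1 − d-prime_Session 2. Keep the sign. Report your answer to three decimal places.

Δd-prime = -2.702

Session 1: z(0.264) = -0.6311, z(0.702) = 0.5302, d' = -1.1613
Session 2: z(0.868) = 1.1170, z(0.336) = -0.4234, d' = 1.5404
Δd' = d'_Session 1 − d'_Session 2 = -1.1613 − 1.5404 = -2.7017
Session 2 has the higher sensitivity.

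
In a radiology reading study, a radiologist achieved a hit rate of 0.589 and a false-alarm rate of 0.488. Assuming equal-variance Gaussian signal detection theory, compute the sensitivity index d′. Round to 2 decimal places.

Φ⁻¹(H) = Φ⁻¹(0.589) = 0.2250
Φ⁻¹(FA) = Φ⁻¹(0.488) = -0.0301
d' = z(H) − z(FA) = 0.2250 − (-0.0301) = 0.2551

d′ = 0.26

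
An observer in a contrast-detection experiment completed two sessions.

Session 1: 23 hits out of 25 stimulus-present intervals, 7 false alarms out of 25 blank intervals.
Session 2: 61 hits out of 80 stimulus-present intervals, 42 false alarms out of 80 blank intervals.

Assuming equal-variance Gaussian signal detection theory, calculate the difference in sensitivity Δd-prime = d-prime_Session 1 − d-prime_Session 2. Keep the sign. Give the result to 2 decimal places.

Δd-prime = 1.34

Session 1: z(0.9200) = 1.405, z(0.2800) = -0.583, d' = 1.988
Session 2: z(0.7625) = 0.714, z(0.5250) = 0.063, d' = 0.651
Δd' = d'_Session 1 − d'_Session 2 = 1.988 − 0.651 = 1.337
Session 1 has the higher sensitivity.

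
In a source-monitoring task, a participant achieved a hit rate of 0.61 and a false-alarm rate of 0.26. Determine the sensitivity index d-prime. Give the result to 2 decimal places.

d-prime = 0.92

Φ⁻¹(H) = 0.279
Φ⁻¹(FA) = -0.643
d' = z(H) − z(FA) = 0.279 − (-0.643) = 0.922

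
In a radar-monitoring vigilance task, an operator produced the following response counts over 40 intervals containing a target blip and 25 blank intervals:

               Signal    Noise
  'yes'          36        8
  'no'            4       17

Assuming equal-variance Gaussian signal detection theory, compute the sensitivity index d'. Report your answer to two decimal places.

d' = 1.75

H = 36/40 = 0.9000
FA = 8/25 = 0.3200
Φ⁻¹(H) = 1.282
Φ⁻¹(FA) = -0.468
d' = z(H) − z(FA) = 1.282 − (-0.468) = 1.750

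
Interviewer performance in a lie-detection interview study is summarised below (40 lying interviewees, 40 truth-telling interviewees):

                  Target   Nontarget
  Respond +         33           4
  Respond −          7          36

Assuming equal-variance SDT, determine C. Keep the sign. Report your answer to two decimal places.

H = 33/40 = 0.8250
FA = 4/40 = 0.1000
Φ⁻¹(0.8250) = 0.935, Φ⁻¹(0.1000) = -1.282
c = −½·[z(H) + z(FA)] = −0.5 × (0.935 + (-1.282)) = 0.1735
c > 0: the interviewer has a conservative response bias.

C = 0.17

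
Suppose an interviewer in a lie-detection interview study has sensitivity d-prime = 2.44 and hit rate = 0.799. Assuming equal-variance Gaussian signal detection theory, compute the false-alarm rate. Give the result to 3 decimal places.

z(hit rate) = z(0.799) = 0.8381
z(FA) = z(H) − d' = 0.8381 − 2.44 = -1.6019
false-alarm rate = Φ(-1.6019) = 0.0546

false-alarm rate = 0.055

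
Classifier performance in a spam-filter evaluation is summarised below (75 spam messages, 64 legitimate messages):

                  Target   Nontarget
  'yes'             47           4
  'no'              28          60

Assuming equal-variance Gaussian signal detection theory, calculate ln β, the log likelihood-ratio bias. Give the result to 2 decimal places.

H = 47/75 = 0.6267
FA = 4/64 = 0.0625
z(H) = 0.323
z(FA) = -1.534
ln β = −½·[z(H)² − z(FA)²] = −0.5 × (0.104 − 2.353) = 1.1245

ln β = 1.12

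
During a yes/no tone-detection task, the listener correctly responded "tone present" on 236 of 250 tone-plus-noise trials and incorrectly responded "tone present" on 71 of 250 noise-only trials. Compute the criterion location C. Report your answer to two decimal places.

H = 236/250 = 0.9440
FA = 71/250 = 0.2840
Φ⁻¹(H) = 1.5893
Φ⁻¹(FA) = -0.5710
c = −½·[z(H) + z(FA)] = −0.5 × (1.5893 + (-0.5710)) = -0.50915

C = -0.51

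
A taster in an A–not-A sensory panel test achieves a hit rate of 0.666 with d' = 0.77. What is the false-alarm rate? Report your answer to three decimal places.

z(hit rate) = z(0.666) = 0.4289
z(FA) = z(H) − d' = 0.4289 − 0.77 = -0.3411
false-alarm rate = Φ(-0.3411) = 0.3665

false-alarm rate = 0.367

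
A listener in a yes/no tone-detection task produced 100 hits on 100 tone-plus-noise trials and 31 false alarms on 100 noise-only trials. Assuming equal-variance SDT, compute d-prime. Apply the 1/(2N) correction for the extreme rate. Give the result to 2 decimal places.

d-prime = 3.07

The hit rate is 100/100 = 1, so apply the 1/(2N) correction: H → 1 − 1/(2·100) = 0.99500.
z(H) = z(0.99500) = 2.576
z(FA) = z(0.31000) = -0.496
d' = 2.576 − (-0.496) = 3.072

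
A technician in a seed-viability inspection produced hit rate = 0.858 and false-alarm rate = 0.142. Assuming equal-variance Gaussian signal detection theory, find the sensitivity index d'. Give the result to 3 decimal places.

Φ⁻¹(H) = Φ⁻¹(0.858) = 1.0714
Φ⁻¹(FA) = Φ⁻¹(0.142) = -1.0714
d' = z(H) − z(FA) = 1.0714 − (-1.0714) = 2.1428

d' = 2.143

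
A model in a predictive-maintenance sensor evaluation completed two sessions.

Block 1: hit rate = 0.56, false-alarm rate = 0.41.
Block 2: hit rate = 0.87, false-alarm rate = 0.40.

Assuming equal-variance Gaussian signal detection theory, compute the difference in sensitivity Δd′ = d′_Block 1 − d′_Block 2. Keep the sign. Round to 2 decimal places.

Δd′ = -1.00

Block 1: z(0.56) = 0.151, z(0.41) = -0.228, d' = 0.379
Block 2: z(0.87) = 1.126, z(0.40) = -0.253, d' = 1.379
Δd' = d'_Block 1 − d'_Block 2 = 0.379 − 1.379 = -1.000
Block 2 has the higher sensitivity.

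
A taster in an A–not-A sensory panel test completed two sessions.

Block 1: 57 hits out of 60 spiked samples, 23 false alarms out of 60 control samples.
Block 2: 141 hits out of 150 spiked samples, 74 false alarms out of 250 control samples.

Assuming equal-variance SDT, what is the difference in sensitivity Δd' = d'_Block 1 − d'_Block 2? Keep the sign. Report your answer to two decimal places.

Δd' = -0.15

Block 1: z(0.9500) = 1.645, z(0.3833) = -0.297, d' = 1.942
Block 2: z(0.9400) = 1.555, z(0.2960) = -0.536, d' = 2.091
Δd' = d'_Block 1 − d'_Block 2 = 1.942 − 2.091 = -0.149
Block 2 has the higher sensitivity.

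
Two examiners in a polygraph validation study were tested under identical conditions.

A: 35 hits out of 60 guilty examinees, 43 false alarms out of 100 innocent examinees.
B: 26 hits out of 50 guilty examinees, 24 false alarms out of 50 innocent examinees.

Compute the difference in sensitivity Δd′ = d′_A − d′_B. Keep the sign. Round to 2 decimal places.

Δd′ = 0.29

A: z(0.5833) = 0.210, z(0.4300) = -0.176, d' = 0.386
B: z(0.5200) = 0.050, z(0.4800) = -0.050, d' = 0.100
Δd' = d'_A − d'_B = 0.386 − 0.100 = 0.286
A has the higher sensitivity.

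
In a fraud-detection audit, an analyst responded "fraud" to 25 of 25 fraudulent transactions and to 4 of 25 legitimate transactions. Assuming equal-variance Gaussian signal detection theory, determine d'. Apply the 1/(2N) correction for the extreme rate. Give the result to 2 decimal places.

The hit rate is 25/25 = 1, so apply the 1/(2N) correction: H → 1 − 1/(2·25) = 0.98000.
z(H) = z(0.98000) = 2.054
z(FA) = z(0.16000) = -0.994
d' = 2.054 − (-0.994) = 3.048

d' = 3.05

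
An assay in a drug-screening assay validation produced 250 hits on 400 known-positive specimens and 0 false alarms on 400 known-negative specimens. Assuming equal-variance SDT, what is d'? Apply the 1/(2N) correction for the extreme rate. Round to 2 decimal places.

d' = 3.34

The false-alarm rate is 0/400 = 0, so apply the 1/(2N) correction: FA → 1/(2·400) = 0.00125.
z(H) = z(0.62500) = 0.319
z(FA) = z(0.00125) = -3.023
d' = 0.319 − (-3.023) = 3.342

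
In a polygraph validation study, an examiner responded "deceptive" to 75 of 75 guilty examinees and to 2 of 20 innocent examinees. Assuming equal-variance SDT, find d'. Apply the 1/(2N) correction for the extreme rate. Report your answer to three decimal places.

d' = 3.756

The hit rate is 75/75 = 1, so apply the 1/(2N) correction: H → 1 − 1/(2·75) = 0.99333.
z(H) = z(0.99333) = 2.4746
z(FA) = z(0.10000) = -1.2816
d' = 2.4746 − (-1.2816) = 3.7562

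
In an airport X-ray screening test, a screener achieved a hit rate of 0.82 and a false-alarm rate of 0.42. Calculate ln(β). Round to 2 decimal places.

Φ⁻¹(H) = Φ⁻¹(0.82) = 0.915
Φ⁻¹(FA) = Φ⁻¹(0.42) = -0.202
ln β = −½·[z(H)² − z(FA)²] = −0.5 × (0.837 − 0.041) = -0.398

ln β = -0.40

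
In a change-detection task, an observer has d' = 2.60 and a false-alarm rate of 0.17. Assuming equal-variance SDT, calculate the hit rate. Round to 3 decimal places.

hit rate = 0.950

z(false-alarm rate) = z(0.17) = -0.9542
z(H) = z(FA) + d' = -0.9542 + 2.60 = 1.6458
hit rate = Φ(1.6458) = 0.9501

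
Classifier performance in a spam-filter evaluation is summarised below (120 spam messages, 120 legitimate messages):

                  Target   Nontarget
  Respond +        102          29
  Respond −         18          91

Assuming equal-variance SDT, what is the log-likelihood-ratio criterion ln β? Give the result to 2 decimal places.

H = 102/120 = 0.8500
FA = 29/120 = 0.2417
Φ⁻¹(0.8500) = 1.036, Φ⁻¹(0.2417) = -0.701
ln β = −½·[z(H)² − z(FA)²] = −0.5 × (1.073 − 0.491) = -0.291

ln β = -0.29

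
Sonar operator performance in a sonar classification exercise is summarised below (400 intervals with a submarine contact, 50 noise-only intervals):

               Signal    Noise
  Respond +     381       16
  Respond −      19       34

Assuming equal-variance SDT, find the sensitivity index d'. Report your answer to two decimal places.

H = 381/400 = 0.9525
FA = 16/50 = 0.3200
z(H) = z(0.9525) = 1.6696
z(FA) = z(0.3200) = -0.4677
d' = z(H) − z(FA) = 1.6696 − (-0.4677) = 2.1373

d' = 2.14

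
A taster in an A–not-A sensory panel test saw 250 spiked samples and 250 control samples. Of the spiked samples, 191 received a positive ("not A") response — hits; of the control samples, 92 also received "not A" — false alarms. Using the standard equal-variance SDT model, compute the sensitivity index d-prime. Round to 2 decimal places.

d-prime = 1.06

H = 191/250 = 0.7640
FA = 92/250 = 0.3680
z(0.7640) = 0.7192, z(0.3680) = -0.3372
d' = z(H) − z(FA) = 0.7192 − (-0.3372) = 1.0564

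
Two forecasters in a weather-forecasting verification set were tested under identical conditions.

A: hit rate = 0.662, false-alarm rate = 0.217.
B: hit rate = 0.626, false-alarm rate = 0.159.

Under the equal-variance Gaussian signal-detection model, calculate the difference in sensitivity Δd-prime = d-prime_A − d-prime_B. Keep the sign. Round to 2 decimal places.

A: z(0.662) = 0.418, z(0.217) = -0.782, d' = 1.200
B: z(0.626) = 0.321, z(0.159) = -0.999, d' = 1.320
Δd' = d'_A − d'_B = 1.200 − 1.320 = -0.120
B has the higher sensitivity.

Δd-prime = -0.12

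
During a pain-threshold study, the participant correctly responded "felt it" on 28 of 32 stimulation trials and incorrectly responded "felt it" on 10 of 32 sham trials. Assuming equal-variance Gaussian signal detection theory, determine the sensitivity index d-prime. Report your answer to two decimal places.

H = 28/32 = 0.8750
FA = 10/32 = 0.3125
z(H) = 1.150
z(FA) = -0.489
d' = z(H) − z(FA) = 1.150 − (-0.489) = 1.639

d-prime = 1.64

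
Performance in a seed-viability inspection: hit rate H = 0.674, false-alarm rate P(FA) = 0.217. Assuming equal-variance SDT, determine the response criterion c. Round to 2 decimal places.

c = 0.17

Φ⁻¹(0.674) = 0.4510, Φ⁻¹(0.217) = -0.7824
c = −½·[z(H) + z(FA)] = −0.5 × (0.4510 + (-0.7824)) = 0.1657
c > 0: the technician has a conservative response bias.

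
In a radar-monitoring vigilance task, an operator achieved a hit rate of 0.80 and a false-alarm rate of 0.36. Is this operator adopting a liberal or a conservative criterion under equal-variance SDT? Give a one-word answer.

z(H) = 0.842, z(FA) = -0.358
c = −½·(z(H) + z(FA)) = -0.242
c < 0 → liberal criterion (biased toward responding “yes”).

liberal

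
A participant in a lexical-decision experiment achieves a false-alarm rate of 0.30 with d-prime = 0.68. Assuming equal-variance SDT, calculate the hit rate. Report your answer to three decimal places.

hit rate = 0.562

z(false-alarm rate) = z(0.30) = -0.5244
z(H) = z(FA) + d' = -0.5244 + 0.68 = 0.1556
hit rate = Φ(0.1556) = 0.5618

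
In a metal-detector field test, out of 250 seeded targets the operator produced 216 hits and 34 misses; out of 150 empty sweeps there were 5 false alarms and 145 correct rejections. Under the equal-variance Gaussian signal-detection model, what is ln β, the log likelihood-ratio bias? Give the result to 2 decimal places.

ln β = 1.08

H = 216/250 = 0.8640
FA = 5/150 = 0.0333
z(H) = z(0.8640) = 1.098
z(FA) = z(0.0333) = -1.834
ln β = −½·[z(H)² − z(FA)²] = −0.5 × (1.206 − 3.364) = 1.079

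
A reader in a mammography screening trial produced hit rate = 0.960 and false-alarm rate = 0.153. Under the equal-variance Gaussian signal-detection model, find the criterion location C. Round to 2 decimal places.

z(H) = z(0.960) = 1.751
z(FA) = z(0.153) = -1.024
c = −½·[z(H) + z(FA)] = −0.5 × (1.751 + (-1.024)) = -0.3635

C = -0.36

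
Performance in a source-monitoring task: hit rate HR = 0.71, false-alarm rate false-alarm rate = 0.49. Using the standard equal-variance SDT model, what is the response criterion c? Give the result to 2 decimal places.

c = -0.26

z(0.71) = 0.5534, z(0.49) = -0.0251
c = −½·[z(H) + z(FA)] = −0.5 × (0.5534 + (-0.0251)) = -0.26415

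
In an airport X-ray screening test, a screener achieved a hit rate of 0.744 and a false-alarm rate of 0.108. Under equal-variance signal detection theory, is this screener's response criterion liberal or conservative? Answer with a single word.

z(H) = 0.656, z(FA) = -1.237
c = −½·(z(H) + z(FA)) = 0.2905
c > 0 → conservative criterion (biased toward responding “no”).

conservative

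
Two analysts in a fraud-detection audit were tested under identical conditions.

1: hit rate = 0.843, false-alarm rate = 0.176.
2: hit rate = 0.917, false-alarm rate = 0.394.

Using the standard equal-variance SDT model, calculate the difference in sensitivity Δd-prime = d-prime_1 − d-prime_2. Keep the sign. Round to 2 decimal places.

Δd-prime = 0.28

1: z(0.843) = 1.007, z(0.176) = -0.931, d' = 1.938
2: z(0.917) = 1.385, z(0.394) = -0.269, d' = 1.654
Δd' = d'_1 − d'_2 = 1.938 − 1.654 = 0.284
1 has the higher sensitivity.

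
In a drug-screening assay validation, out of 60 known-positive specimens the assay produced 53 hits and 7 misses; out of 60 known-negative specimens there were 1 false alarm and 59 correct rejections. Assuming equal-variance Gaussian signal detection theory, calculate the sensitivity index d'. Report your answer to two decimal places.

d' = 3.32

H = 53/60 = 0.8833
FA = 1/60 = 0.0167
Φ⁻¹(H) = 1.192
Φ⁻¹(FA) = -2.127
d' = z(H) − z(FA) = 1.192 − (-2.127) = 3.319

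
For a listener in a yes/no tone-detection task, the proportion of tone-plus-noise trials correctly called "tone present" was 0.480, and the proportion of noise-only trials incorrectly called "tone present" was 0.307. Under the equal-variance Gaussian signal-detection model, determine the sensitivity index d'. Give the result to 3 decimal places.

z(0.480) = -0.0502, z(0.307) = -0.5044
d' = z(H) − z(FA) = -0.0502 − (-0.5044) = 0.4542

d' = 0.454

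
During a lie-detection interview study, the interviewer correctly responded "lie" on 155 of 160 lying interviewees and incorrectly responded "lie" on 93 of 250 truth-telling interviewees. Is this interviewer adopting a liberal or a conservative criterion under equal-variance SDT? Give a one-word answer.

z(H) = 1.863, z(FA) = -0.327
c = −½·(z(H) + z(FA)) = -0.768
c < 0 → liberal criterion (biased toward responding “yes”).

liberal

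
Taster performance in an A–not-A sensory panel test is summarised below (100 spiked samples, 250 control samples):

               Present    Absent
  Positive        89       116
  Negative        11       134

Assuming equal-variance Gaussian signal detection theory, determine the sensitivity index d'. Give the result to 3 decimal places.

d' = 1.317

H = 89/100 = 0.8900
FA = 116/250 = 0.4640
z(H) = z(0.8900) = 1.2265
z(FA) = z(0.4640) = -0.0904
d' = z(H) − z(FA) = 1.2265 − (-0.0904) = 1.3169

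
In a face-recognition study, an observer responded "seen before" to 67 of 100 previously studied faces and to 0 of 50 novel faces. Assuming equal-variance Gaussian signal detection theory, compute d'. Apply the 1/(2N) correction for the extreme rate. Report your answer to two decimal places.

The false-alarm rate is 0/50 = 0, so apply the 1/(2N) correction: FA → 1/(2·50) = 0.01000.
z(H) = z(0.67000) = 0.440
z(FA) = z(0.01000) = -2.326
d' = 0.440 − (-2.326) = 2.766

d' = 2.77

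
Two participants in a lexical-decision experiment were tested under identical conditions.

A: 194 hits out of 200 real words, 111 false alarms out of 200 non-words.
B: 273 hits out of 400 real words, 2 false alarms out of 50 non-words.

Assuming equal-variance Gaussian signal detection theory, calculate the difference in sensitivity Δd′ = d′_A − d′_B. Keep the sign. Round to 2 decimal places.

A: z(0.9700) = 1.881, z(0.5550) = 0.138, d' = 1.743
B: z(0.6825) = 0.475, z(0.0400) = -1.751, d' = 2.226
Δd' = d'_A − d'_B = 1.743 − 2.226 = -0.483
B has the higher sensitivity.

Δd′ = -0.48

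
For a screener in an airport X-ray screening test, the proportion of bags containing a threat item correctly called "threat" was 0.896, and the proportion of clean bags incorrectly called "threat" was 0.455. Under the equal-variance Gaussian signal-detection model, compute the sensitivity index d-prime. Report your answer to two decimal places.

d-prime = 1.37

Φ⁻¹(0.896) = 1.259, Φ⁻¹(0.455) = -0.113
d' = z(H) − z(FA) = 1.259 − (-0.113) = 1.372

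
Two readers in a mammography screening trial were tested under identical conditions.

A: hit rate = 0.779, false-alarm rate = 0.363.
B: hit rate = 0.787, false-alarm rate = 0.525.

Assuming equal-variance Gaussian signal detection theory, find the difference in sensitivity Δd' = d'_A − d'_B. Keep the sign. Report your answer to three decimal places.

A: z(0.779) = 0.7688, z(0.363) = -0.3505, d' = 1.1193
B: z(0.787) = 0.7961, z(0.525) = 0.0627, d' = 0.7334
Δd' = d'_A − d'_B = 1.1193 − 0.7334 = 0.3859
A has the higher sensitivity.

Δd' = 0.386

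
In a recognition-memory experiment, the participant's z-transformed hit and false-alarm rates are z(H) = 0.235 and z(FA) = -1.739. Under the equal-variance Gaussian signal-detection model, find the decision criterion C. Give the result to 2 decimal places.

C = 0.75

c = −½·[z(H) + z(FA)] = −½·(0.235 + (-1.739)) = 0.752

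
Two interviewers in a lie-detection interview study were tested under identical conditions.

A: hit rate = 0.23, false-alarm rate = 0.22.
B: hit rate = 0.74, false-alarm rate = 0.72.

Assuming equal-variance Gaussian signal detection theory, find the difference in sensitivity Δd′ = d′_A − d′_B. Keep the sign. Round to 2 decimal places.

A: z(0.23) = -0.739, z(0.22) = -0.772, d' = 0.033
B: z(0.74) = 0.643, z(0.72) = 0.583, d' = 0.060
Δd' = d'_A − d'_B = 0.033 − 0.060 = -0.027
B has the higher sensitivity.

Δd′ = -0.03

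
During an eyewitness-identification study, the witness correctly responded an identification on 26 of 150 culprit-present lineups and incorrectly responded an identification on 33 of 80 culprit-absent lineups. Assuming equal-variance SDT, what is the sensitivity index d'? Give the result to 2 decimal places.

d' = -0.72

H = 26/150 = 0.1733
FA = 33/80 = 0.4125
Φ⁻¹(H) = Φ⁻¹(0.1733) = -0.9412
Φ⁻¹(FA) = Φ⁻¹(0.4125) = -0.2211
d' = z(H) − z(FA) = -0.9412 − (-0.2211) = -0.7201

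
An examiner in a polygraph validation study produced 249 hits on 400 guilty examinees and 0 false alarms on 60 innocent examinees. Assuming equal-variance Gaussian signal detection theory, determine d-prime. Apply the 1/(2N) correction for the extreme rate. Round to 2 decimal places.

The false-alarm rate is 0/60 = 0, so apply the 1/(2N) correction: FA → 1/(2·60) = 0.00833.
z(H) = z(0.62250) = 0.312
z(FA) = z(0.00833) = -2.394
d' = 0.312 − (-2.394) = 2.706

d-prime = 2.71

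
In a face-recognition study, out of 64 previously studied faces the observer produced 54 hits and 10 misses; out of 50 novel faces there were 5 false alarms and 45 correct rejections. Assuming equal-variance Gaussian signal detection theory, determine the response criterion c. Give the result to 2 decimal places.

H = 54/64 = 0.8438
FA = 5/50 = 0.1000
z(H) = z(0.8438) = 1.010
z(FA) = z(0.1000) = -1.282
c = −½·[z(H) + z(FA)] = −0.5 × (1.010 + (-1.282)) = 0.136

c = 0.14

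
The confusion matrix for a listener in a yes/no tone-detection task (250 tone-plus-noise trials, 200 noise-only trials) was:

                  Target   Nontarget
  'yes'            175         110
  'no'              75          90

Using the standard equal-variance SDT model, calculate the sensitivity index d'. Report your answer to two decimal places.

H = 175/250 = 0.7000
FA = 110/200 = 0.5500
z(0.7000) = 0.5244, z(0.5500) = 0.1257
d' = z(H) − z(FA) = 0.5244 − 0.1257 = 0.3987

d' = 0.40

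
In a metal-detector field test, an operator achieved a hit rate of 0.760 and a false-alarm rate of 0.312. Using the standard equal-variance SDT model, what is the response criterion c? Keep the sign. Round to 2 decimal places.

z(H) = 0.7063
z(FA) = -0.4902
c = −½·[z(H) + z(FA)] = −0.5 × (0.7063 + (-0.4902)) = -0.10805
c < 0: the operator has a liberal response bias.

c = -0.11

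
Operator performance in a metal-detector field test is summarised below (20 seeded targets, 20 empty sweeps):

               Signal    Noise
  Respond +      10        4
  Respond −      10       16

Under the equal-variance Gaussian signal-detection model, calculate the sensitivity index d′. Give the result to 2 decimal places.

d′ = 0.84

H = 10/20 = 0.5000
FA = 4/20 = 0.2000
Φ⁻¹(H) = 0.000
Φ⁻¹(FA) = -0.842
d' = z(H) − z(FA) = 0.000 − (-0.842) = 0.842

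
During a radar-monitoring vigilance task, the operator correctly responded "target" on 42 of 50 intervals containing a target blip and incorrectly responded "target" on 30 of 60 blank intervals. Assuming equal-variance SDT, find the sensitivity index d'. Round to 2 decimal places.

d' = 0.99

H = 42/50 = 0.8400
FA = 30/60 = 0.5000
z(H) = z(0.8400) = 0.9945
z(FA) = z(0.5000) = 0.0000
d' = z(H) − z(FA) = 0.9945 − 0.0000 = 0.9945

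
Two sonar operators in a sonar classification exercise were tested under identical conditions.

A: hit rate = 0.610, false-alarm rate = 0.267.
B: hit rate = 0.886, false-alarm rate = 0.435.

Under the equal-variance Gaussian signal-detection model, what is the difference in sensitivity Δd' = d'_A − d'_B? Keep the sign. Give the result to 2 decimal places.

A: z(0.610) = 0.279, z(0.267) = -0.622, d' = 0.901
B: z(0.886) = 1.206, z(0.435) = -0.164, d' = 1.370
Δd' = d'_A − d'_B = 0.901 − 1.370 = -0.469
B has the higher sensitivity.

Δd' = -0.47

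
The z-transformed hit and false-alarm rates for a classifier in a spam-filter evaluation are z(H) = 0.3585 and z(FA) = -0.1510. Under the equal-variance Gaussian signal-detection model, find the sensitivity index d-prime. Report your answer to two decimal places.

d-prime = 0.51

d' = z(H) − z(FA) = 0.3585 − (-0.1510) = 0.5095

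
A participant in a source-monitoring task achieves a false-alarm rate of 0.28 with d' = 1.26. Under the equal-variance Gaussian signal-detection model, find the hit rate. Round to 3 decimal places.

z(false-alarm rate) = z(0.28) = -0.5828
z(H) = z(FA) + d' = -0.5828 + 1.26 = 0.6772
hit rate = Φ(0.6772) = 0.7509

hit rate = 0.751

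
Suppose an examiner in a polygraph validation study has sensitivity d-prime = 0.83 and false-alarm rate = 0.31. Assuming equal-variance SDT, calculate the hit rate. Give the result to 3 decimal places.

z(false-alarm rate) = z(0.31) = -0.4959
z(H) = z(FA) + d' = -0.4959 + 0.83 = 0.3341
hit rate = Φ(0.3341) = 0.6308

hit rate = 0.631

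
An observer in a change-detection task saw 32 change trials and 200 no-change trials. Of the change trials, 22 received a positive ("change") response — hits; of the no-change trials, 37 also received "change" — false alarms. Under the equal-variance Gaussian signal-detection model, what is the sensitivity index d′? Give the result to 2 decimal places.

H = 22/32 = 0.6875
FA = 37/200 = 0.1850
z(0.6875) = 0.4888, z(0.1850) = -0.8965
d' = z(H) − z(FA) = 0.4888 − (-0.8965) = 1.3853

d′ = 1.39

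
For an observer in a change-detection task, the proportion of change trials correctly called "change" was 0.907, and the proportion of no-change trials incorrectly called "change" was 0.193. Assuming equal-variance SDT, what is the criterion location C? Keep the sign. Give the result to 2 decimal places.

Φ⁻¹(H) = 1.323
Φ⁻¹(FA) = -0.867
c = −½·[z(H) + z(FA)] = −0.5 × (1.323 + (-0.867)) = -0.228

C = -0.23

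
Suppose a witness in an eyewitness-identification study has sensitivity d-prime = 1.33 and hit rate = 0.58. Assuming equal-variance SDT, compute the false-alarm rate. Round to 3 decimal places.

z(hit rate) = z(0.58) = 0.2019
z(FA) = z(H) − d' = 0.2019 − 1.33 = -1.1281
false-alarm rate = Φ(-1.1281) = 0.1296

false-alarm rate = 0.130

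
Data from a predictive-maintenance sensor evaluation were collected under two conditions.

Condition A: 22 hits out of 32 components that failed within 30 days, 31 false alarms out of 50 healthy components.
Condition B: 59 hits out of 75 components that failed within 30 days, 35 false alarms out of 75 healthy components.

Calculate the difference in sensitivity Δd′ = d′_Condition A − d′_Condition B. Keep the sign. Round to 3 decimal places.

Δd′ = -0.695

Condition A: z(0.6875) = 0.4888, z(0.6200) = 0.3055, d' = 0.1833
Condition B: z(0.7867) = 0.7950, z(0.4667) = -0.0836, d' = 0.8786
Δd' = d'_Condition A − d'_Condition B = 0.1833 − 0.8786 = -0.6953
Condition B has the higher sensitivity.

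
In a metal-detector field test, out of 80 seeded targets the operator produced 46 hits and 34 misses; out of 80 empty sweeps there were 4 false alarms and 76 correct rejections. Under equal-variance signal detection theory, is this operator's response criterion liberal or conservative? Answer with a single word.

conservative

z(H) = 0.189, z(FA) = -1.645
c = −½·(z(H) + z(FA)) = 0.728
c > 0 → conservative criterion (biased toward responding “no”).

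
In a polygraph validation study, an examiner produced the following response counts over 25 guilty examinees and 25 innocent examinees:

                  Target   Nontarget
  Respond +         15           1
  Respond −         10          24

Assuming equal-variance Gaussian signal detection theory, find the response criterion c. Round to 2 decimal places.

H = 15/25 = 0.6000
FA = 1/25 = 0.0400
z(H) = 0.2533
z(FA) = -1.7507
c = −½·[z(H) + z(FA)] = −0.5 × (0.2533 + (-1.7507)) = 0.7487
c > 0: the examiner has a conservative response bias.

c = 0.75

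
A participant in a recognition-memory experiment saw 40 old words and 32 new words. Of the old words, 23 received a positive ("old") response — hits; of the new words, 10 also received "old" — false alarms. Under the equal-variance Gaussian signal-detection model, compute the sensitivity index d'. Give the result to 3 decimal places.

H = 23/40 = 0.5750
FA = 10/32 = 0.3125
z(H) = 0.1891
z(FA) = -0.4888
d' = z(H) − z(FA) = 0.1891 − (-0.4888) = 0.6779

d' = 0.678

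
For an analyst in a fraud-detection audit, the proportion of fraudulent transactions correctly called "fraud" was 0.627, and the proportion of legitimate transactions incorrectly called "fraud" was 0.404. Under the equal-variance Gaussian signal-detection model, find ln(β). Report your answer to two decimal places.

ln β = -0.02

z(H) = z(0.627) = 0.324
z(FA) = z(0.404) = -0.243
ln β = −½·[z(H)² − z(FA)²] = −0.5 × (0.105 − 0.059) = -0.023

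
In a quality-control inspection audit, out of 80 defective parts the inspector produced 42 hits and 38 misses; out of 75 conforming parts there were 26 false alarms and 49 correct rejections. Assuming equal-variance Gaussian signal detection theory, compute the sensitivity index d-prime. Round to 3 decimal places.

H = 42/80 = 0.5250
FA = 26/75 = 0.3467
z(H) = 0.0627
z(FA) = -0.3942
d' = z(H) − z(FA) = 0.0627 − (-0.3942) = 0.4569

d-prime = 0.457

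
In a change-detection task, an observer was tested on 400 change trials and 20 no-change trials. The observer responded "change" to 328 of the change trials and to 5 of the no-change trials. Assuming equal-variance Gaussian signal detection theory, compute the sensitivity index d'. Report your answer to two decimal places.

H = 328/400 = 0.8200
FA = 5/20 = 0.2500
Φ⁻¹(H) = 0.9154
Φ⁻¹(FA) = -0.6745
d' = z(H) − z(FA) = 0.9154 − (-0.6745) = 1.5899

d' = 1.59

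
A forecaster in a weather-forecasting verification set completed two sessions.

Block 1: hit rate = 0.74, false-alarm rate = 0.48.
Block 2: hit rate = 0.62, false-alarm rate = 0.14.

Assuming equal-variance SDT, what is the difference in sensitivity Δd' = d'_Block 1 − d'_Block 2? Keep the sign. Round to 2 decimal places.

Δd' = -0.69

Block 1: z(0.74) = 0.643, z(0.48) = -0.050, d' = 0.693
Block 2: z(0.62) = 0.305, z(0.14) = -1.080, d' = 1.385
Δd' = d'_Block 1 − d'_Block 2 = 0.693 − 1.385 = -0.692
Block 2 has the higher sensitivity.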